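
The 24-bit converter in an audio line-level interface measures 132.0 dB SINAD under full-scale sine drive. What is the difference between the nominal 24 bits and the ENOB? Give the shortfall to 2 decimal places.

ENOB = (SINAD − 1.76)/6.02 = (132.0 − 1.76)/6.02 = 21.6346 bits.
Shortfall = 24 − 21.6346 = 2.3654 bits.

2.37 bits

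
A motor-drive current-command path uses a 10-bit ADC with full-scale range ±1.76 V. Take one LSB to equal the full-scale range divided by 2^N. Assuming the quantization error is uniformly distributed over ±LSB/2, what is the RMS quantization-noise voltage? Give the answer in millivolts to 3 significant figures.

The full-scale span is 1.76 − (-1.76) = 3.52 V.
One LSB is 3.52 V / 1024 = 3.4375 mV.
V_rms = LSB/√12 = 3.4375 mV / √12 = 0.992 mV.

0.992 mV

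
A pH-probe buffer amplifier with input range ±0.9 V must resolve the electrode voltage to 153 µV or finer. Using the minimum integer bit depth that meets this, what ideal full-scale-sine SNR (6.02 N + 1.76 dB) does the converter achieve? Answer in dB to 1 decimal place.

Span: 0.9 V − (-0.9 V) = 1.8 V.
Need 2^N ≥ 1.8 V / 153 µV = 11760 → N_min = 14.
6.02(14) + 1.76 = 86.04 dB.

86.0 dB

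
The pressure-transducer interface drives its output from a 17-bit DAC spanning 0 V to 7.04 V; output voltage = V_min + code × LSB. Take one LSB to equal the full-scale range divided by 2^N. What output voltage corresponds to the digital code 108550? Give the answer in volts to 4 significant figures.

V_FS = 7.04 V. LSB = 7.04 V / 2^17.
V_out = 0 + 108550 × (7.04/131072) V
      = 0 + 5.83032 = 5.83032 V.

5.830 V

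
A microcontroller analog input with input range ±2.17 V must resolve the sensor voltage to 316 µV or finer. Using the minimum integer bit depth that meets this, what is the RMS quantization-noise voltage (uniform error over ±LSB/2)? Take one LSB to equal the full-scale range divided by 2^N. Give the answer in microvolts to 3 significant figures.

Full-scale range = 2.17 V − (-2.17 V) = 4.34 V.
Need 2^N ≥ 4.34 V / 316 µV = 13730 → N_min = 14.
LSB = 4.34 V ÷ 2^14 = 4.34/16384 V = 264.89 µV.
σ_q = LSB/√12 = 264.89 µV/3.4641 = 76.5 µV.

76.5 µV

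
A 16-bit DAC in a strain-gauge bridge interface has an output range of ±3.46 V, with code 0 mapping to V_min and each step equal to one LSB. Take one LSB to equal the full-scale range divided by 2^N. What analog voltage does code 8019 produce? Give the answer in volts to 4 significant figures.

-2.613 V

Range = 3.46 − (-3.46) = 6.92 V. LSB = 6.92 V / 2^16.
V_out = -3.46 + 8019 × (6.92/65536) V
      = -3.46 V + 0.846733 V = -2.61327 V.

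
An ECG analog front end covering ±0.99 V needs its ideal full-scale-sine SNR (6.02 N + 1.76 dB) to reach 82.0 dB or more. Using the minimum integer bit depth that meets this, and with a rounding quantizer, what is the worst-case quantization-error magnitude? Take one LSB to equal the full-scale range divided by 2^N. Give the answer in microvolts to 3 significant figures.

Span: 0.99 V − (-0.99 V) = 1.98 V.
N ≥ (82.0 − 1.76)/6.02 = 13.329 → N_min = 14.
One LSB is 1.98 V / 16384 = 120.85 µV.
Max error for round-to-nearest is LSB/2 = 60.4 µV.

60.4 µV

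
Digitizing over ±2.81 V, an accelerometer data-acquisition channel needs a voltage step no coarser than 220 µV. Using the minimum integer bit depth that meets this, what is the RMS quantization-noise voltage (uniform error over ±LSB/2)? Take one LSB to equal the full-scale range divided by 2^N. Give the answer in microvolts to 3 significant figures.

The full-scale span is 2.81 − (-2.81) = 5.62 V.
Levels needed ≥ 5.62/220 µV = 25550. 2^15 = 32768 suffices, so N_min = 15.
Step size = 5.62/32768 V = 171.51 µV.
RMS noise = LSB/√12 = 49.5 µV.

49.5 µV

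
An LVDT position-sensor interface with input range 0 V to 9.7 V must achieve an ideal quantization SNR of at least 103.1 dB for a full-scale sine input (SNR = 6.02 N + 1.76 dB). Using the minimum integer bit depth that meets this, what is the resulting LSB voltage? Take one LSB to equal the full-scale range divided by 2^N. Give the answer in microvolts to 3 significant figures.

74.0 µV

Range is 9.7 V.
Required N = ⌈(103.1 − 1.76)/6.02⌉ = ⌈16.834⌉ = 17.
One LSB is 9.7 V / 131072 = 74.0 µV.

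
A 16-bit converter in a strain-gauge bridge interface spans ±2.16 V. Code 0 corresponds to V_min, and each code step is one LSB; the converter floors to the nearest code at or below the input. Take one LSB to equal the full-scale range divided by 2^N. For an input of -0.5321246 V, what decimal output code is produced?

Span: 2.16 V − (-2.16 V) = 4.32 V. LSB = 4.32 V / 2^16 ≈ 65.92 µV.
(V_in − V_min) × 2^16/range = (-0.5321246 − (-2.16)) × 65536/4.32 = 24695.473.
Floor → code = 24695.

24695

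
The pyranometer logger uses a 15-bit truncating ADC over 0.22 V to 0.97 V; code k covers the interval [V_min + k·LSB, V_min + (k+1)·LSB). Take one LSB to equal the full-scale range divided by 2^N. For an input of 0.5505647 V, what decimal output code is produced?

Full-scale range = 0.97 V − (0.22 V) = 0.75 V. LSB = 0.75 V / 2^15 ≈ 22.89 µV.
V_in − V_min = 0.5505647 − (0.22) = 0.3305647 V.
Divide by LSB: 0.3305647 × 32768/0.75 = 14442.5921.
Truncating gives code 14442.

14442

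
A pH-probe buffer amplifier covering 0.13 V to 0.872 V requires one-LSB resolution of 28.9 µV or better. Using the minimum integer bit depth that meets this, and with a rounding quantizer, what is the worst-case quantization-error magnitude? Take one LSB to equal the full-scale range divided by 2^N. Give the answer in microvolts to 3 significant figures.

11.3 µV

Span: 0.872 V − (0.13 V) = 0.742 V.
Levels needed ≥ 0.742/28.9 µV = 25670. 2^15 = 32768 suffices, so N_min = 15.
Step size = 0.742/32768 V = 22.644 µV.
Half an LSB is 11.3 µV.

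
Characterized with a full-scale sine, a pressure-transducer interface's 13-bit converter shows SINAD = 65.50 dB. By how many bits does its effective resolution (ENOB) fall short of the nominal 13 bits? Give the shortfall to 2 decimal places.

2.41 bits

ENOB = (SINAD − 1.76)/6.02 = (65.50 − 1.76)/6.02 = 10.5880 bits.
13 − 10.5880 = 2.41 bits below nominal.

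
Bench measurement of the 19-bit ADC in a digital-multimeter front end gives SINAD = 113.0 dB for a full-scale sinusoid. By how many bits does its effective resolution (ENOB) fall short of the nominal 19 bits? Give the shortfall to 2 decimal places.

0.52 bits

Effective bits = (113.0 − 1.76)/6.02 = 18.4784.
19 − 18.4784 = 0.52 bits below nominal.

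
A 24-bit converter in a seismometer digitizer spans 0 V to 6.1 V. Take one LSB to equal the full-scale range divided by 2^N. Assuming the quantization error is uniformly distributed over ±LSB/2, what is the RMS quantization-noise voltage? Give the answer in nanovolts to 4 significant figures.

105.0 nV

Range is 6.1 V.
One LSB is 6.1 V / 16777216 = 363.588 nV.
RMS of a uniform error over width LSB is LSB/√12 = 105.0 nV.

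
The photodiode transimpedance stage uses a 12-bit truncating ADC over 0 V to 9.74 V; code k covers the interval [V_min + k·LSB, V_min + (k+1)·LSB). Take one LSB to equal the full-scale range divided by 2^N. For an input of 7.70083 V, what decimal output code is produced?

V_FS = 9.74 V. LSB = 9.74 V / 2^12 ≈ 2.378 mV.
code = ⌊(V_in − V_min)/LSB⌋ = ⌊(V_in − V_min) × 2^12 / range⌋
     = ⌊(7.70083 − (0)) × 4096 / 9.74⌋ = ⌊7.70083 × 4096/9.74⌋
     = ⌊3238.460⌋ = 3238.

3238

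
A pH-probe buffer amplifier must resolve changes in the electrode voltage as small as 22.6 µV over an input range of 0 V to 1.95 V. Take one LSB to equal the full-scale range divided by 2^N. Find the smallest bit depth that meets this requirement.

17 bits

Range is 1.95 V.
1.95 V / 22.6 µV = 86280. Since 2^16 = 65536 and 2^17 = 131072, N = 17.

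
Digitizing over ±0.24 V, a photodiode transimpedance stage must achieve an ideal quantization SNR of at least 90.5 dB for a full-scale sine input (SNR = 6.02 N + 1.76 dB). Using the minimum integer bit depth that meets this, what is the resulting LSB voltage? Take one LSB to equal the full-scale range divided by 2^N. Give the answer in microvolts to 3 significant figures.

14.6 µV

Range = 0.24 − (-0.24) = 0.48 V.
Solving 6.02 N ≥ 90.5 − 1.76: N ≥ 14.741. Round up → N = 15.
LSB = 0.48 V ÷ 2^15 = 0.48/32768 V = 14.6 µV.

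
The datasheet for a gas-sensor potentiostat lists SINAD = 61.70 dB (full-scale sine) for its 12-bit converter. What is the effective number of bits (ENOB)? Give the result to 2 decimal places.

ENOB = (61.70 − 1.76)/6.02 = 9.9568 bits.

9.96 bits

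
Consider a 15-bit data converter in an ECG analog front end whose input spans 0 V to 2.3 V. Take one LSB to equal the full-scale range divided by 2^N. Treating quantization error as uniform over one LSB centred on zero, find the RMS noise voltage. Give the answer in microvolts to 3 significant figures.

Range is 2.3 V.
LSB = 2.3 V / 2^15 = 70.190 µV.
For a uniform distribution on [−LSB/2, +LSB/2], V_rms = LSB/√12 = 70.190 µV/3.4641 = 20.3 µV.

20.3 µV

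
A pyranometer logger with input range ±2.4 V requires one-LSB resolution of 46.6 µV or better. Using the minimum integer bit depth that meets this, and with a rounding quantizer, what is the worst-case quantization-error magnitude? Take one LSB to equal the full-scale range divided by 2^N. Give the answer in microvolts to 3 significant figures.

The full-scale span is 2.4 − (-2.4) = 4.8 V.
Levels needed ≥ 4.8/46.6 µV = 103000. 2^17 = 131072 suffices, so N_min = 17.
One LSB is 4.8 V / 131072 = 36.621 µV.
|e|_max = LSB/2 = 18.3 µV.

18.3 µV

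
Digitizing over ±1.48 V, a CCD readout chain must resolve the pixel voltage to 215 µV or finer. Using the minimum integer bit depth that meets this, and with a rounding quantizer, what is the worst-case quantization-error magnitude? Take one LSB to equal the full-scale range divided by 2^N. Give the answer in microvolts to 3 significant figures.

90.3 µV

Range = 1.48 − (-1.48) = 2.96 V.
Need 2^N ≥ 2.96 V / 215 µV = 13770 → N_min = 14.
Step size = 2.96/16384 V = 180.66 µV.
Half an LSB is 90.3 µV.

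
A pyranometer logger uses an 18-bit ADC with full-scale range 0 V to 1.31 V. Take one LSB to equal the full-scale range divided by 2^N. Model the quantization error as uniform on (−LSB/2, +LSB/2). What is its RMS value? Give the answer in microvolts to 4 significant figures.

1.443 µV

Range is 1.31 V.
LSB = 1.31 V ÷ 2^18 = 1.31/262144 V = 4.99725 µV.
RMS of a uniform error over width LSB is LSB/√12 = 1.443 µV.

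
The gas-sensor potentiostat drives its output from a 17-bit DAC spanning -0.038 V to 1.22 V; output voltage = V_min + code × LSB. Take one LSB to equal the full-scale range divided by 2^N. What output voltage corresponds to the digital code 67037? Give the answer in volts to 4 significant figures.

Full-scale range = 1.22 V − (-0.038 V) = 1.258 V. LSB = 1.258 V / 2^17.
V_out = -0.038 + 67037 × (1.258/131072) V
      = -0.038 V + 0.643406 V = 0.605406 V.

0.6054 V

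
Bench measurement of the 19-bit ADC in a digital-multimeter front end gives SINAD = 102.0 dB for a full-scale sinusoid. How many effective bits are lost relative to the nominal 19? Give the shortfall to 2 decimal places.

N_eff = (102.0 − 1.76)/6.02 = 16.6512 bits.
Shortfall = 19 − 16.6512 = 2.3488 bits.

2.35 bits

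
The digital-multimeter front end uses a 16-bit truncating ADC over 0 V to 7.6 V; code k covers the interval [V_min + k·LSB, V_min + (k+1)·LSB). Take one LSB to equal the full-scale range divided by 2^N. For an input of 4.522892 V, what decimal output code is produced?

39001

V_FS = 7.6 V. LSB = 7.6 V / 2^16 ≈ 116.0 µV.
V_in − V_min = 4.522892 − (0) = 4.522892 V.
Divide by LSB: 4.522892 × 65536/7.6 = 39001.6119.
Truncating gives code 39001.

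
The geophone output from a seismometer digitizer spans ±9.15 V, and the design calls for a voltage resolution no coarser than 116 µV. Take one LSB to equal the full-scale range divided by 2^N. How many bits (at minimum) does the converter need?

18 bits

Full-scale range = 9.15 V − (-9.15 V) = 18.3 V.
Levels needed ≥ 18.3/116 µV = 157800. 2^18 = 262144 suffices, so N_min = 18.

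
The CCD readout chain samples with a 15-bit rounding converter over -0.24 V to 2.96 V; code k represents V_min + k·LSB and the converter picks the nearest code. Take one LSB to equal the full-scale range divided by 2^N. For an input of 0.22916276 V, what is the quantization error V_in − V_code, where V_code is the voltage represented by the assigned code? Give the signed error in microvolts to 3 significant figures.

Span: 2.96 V − (-0.24 V) = 3.2 V. LSB = 3.2 V / 2^15 ≈ 97.66 µV.
Position in LSBs: (0.22916276 − (-0.24)) × 32768/3.2 = 4804.2267; rounding gives k = 4804.
V_code = V_min + k × range/2^15 = -0.24 + 4804 × 3.2/32768 = 0.22914062500 V.
Error = V_in − V_code = 0.22916276 − (0.22914062500) = +22.1 µV.

+22.1 µV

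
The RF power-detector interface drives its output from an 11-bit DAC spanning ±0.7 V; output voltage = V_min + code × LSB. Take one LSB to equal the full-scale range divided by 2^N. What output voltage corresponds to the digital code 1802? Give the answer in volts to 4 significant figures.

0.5318 V

The full-scale span is 0.7 − (-0.7) = 1.4 V. LSB = 1.4 V / 2^11.
V_out = V_min + code × LSB = -0.7 V + 1802 × 1.4 V / 2048
      = -0.7 V + 1.23184 V = 0.531836 V.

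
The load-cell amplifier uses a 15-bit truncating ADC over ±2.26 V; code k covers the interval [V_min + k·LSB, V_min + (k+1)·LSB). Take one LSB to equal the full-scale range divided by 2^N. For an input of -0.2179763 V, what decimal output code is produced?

14803

Span: 2.26 V − (-2.26 V) = 4.52 V. LSB = 4.52 V / 2^15 ≈ 137.9 µV.
code = ⌊(V_in − V_min)/LSB⌋ = ⌊(V_in − V_min) × 2^15 / range⌋
     = ⌊(-0.2179763 − (-2.26)) × 32768 / 4.52⌋ = ⌊2.0420237 × 32768/4.52⌋
     = ⌊14803.768⌋ = 14803.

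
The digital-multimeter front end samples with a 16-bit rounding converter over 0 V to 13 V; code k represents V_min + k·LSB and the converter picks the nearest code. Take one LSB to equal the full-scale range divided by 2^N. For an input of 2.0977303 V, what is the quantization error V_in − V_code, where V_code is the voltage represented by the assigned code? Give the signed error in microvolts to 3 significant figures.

+28.3 µV

Full-scale range = 13 V. LSB = 13 V / 2^16 ≈ 198.4 µV.
Position in LSBs: (2.0977303 − (0)) × 65536/13 = 10575.1425; rounding gives k = 10575.
Reconstructed level: 0 + 10575 × 13/65536 V = 2.0977020264 V.
e = 2.0977303 − (2.0977020264) = +28.3 µV.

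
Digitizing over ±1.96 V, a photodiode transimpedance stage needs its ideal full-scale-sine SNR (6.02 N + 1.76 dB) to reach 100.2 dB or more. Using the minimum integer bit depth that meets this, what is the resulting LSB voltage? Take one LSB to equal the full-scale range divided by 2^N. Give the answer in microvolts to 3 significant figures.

Full-scale range = 1.96 V − (-1.96 V) = 3.92 V.
Required N = ⌈(100.2 − 1.76)/6.02⌉ = ⌈16.352⌉ = 17.
LSB = 3.92 V ÷ 2^17 = 3.92/131072 V = 29.9 µV.

29.9 µV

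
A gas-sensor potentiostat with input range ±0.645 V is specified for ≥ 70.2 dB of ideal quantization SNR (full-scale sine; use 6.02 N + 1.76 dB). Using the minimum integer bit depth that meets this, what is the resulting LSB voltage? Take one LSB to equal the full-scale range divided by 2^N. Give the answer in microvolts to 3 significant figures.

315 µV

Range = 0.645 − (-0.645) = 1.29 V.
6.02 N + 1.76 ≥ 70.2 gives N ≥ 11.369, so the minimum integer is 12.
Step size = 1.29/4096 V = 315 µV.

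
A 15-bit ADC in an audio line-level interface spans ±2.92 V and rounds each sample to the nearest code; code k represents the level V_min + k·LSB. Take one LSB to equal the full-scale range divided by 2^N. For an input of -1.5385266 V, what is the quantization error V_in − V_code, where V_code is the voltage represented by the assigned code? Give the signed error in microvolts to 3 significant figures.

+69.6 µV

Range = 2.92 − (-2.92) = 5.84 V. LSB = 5.84 V / 2^15 ≈ 178.2 µV.
(-1.5385266 − (-2.92)) / LSB = 1.3814734 × 32768/5.84 = 7751.3905. Nearest integer: k = 7751.
Reconstructed level: -2.92 + 7751 × 5.84/32768 V = -1.5385961914 V.
Error = V_in − V_code = -1.5385266 − (-1.5385961914) = +69.6 µV.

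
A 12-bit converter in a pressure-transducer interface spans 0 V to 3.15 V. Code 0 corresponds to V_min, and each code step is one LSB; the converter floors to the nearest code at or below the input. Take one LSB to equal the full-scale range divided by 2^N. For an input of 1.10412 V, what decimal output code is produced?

Full-scale range = 3.15 V. LSB = 3.15 V / 2^12 ≈ 0.7690 mV.
(V_in − V_min) × 2^12/range = (1.10412 − (0)) × 4096/3.15 = 1435.707.
Floor → code = 1435.

1435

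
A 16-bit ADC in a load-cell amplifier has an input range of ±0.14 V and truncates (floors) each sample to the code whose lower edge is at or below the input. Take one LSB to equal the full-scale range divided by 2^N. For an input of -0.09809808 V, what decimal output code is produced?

The full-scale span is 0.14 − (-0.14) = 0.28 V. LSB = 0.28 V / 2^16 ≈ 4.272 µV.
code = ⌊(V_in − V_min)/LSB⌋ = ⌊(V_in − V_min) × 2^16 / range⌋
     = ⌊(-0.09809808 − (-0.14)) × 65536 / 0.28⌋ = ⌊0.04190192 × 65536/0.28⌋
     = ⌊9807.444⌋ = 9807.

9807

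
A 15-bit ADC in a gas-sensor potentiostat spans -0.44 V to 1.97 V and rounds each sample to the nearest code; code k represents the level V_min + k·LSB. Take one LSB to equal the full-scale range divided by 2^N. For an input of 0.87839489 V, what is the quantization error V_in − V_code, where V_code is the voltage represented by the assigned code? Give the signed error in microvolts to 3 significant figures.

−15.1 µV

Full-scale range = 1.97 V − (-0.44 V) = 2.41 V. LSB = 2.41 V / 2^15 ≈ 73.55 µV.
Position in LSBs: (0.87839489 − (-0.44)) × 32768/2.41 = 17925.7941; rounding gives k = 17926.
Reconstructed level: -0.44 + 17926 × 2.41/32768 V = 0.87841003418 V.
Error = V_in − V_code = 0.87839489 − (0.87841003418) = −15.1 µV.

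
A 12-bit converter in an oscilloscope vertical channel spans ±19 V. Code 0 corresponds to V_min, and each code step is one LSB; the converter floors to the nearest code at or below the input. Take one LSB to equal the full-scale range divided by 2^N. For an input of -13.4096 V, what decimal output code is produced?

602

Span: 19 V − (-19 V) = 38 V. LSB = 38 V / 2^12 ≈ 9.277 mV.
V_in − V_min = -13.4096 − (-19) = 5.5904 V.
Divide by LSB: 5.5904 × 4096/38 = 602.5863.
Truncating gives code 602.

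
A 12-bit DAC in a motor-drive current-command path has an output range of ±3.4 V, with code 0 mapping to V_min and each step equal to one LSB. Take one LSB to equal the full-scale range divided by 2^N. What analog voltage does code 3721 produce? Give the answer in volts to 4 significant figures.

2.777 V

Span: 3.4 V − (-3.4 V) = 6.8 V. LSB = 6.8 V / 2^12.
Output = V_min + (3721/4096) × range = -3.4 + 0.908447 × 6.8 V
      = -3.4 V + 6.17744 V = 2.77744 V.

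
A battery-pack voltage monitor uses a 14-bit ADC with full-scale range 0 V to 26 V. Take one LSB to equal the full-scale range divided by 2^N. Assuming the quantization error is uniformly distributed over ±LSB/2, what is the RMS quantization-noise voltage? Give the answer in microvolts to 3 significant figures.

458 µV

V_FS = 26 V.
LSB = 26 V / 2^14 = 1.5869 mV.
σ_q = LSB/√12 = 1.5869 mV/3.4641 = 458 µV.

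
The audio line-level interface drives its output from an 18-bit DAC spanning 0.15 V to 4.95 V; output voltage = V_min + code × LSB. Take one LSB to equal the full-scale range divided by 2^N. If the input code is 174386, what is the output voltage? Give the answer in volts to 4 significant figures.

The full-scale span is 4.95 − (0.15) = 4.8 V. LSB = 4.8 V / 2^18.
Output = V_min + (174386/262144) × range = 0.15 + 0.665230 × 4.8 V
      = 0.15 V + 3.19310 V = 3.34310 V.

3.343 V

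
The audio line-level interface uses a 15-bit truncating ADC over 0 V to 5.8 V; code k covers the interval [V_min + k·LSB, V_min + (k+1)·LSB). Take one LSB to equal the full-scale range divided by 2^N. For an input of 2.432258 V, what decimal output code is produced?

13741

Range is 5.8 V. LSB = 5.8 V / 2^15 ≈ 177.0 µV.
(V_in − V_min) × 2^15/range = (2.432258 − (0)) × 32768/5.8 = 13741.419.
Floor → code = 13741.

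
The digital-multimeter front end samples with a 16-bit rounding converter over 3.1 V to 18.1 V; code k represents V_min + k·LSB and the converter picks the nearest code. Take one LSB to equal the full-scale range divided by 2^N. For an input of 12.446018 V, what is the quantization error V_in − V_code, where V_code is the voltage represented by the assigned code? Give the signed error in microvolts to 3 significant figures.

Span: 18.1 V − (3.1 V) = 15 V. LSB = 15 V / 2^16 ≈ 228.9 µV.
(V_in − V_min)/LSB = (12.446018 − (3.1)) × 65536/15 = 40833.3757 → nearest code k = 40833.
Reconstructed level: 3.1 + 40833 × 15/65536 V = 12.445932007 V.
e = 12.446018 − (12.445932007) = +86.0 µV.

+86.0 µV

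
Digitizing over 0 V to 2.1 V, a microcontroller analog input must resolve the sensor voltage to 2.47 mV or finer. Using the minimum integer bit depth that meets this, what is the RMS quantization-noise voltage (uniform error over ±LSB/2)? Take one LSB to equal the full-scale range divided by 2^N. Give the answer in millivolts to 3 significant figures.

V_FS = 2.1 V.
Required number of levels: 2.1/2.47 mV = 850.20; smallest N with 2^N ≥ that is 10.
One LSB is 2.1 V / 1024 = 2.0508 mV.
σ_q = LSB/√12 = 2.0508 mV/3.4641 = 0.592 mV.

0.592 mV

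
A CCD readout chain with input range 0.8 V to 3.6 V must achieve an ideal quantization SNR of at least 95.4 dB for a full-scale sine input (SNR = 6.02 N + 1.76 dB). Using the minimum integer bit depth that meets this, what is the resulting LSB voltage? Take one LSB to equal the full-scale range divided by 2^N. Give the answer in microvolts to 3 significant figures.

Range = 3.6 − (0.8) = 2.8 V.
N ≥ (95.4 − 1.76)/6.02 = 15.555 → N_min = 16.
LSB = 2.8 V ÷ 2^16 = 2.8/65536 V = 42.7 µV.

42.7 µV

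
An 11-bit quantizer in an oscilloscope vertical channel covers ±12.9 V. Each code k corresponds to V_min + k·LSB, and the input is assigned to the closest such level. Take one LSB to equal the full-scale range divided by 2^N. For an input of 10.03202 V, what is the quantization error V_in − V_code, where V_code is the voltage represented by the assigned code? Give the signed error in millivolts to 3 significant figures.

+4.29 mV

The full-scale span is 12.9 − (-12.9) = 25.8 V. LSB = 25.8 V / 2^11 ≈ 12.60 mV.
Position in LSBs: (10.03202 − (-12.9)) × 2048/25.8 = 1820.3402; rounding gives k = 1820.
V_code = -12.9 + (1820/2048) × 25.8 = 10.02773438 V.
e = 10.03202 − (10.02773438) = +4.29 mV.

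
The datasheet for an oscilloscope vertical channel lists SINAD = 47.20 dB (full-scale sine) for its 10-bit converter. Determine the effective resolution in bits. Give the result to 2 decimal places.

Inverting SNR = 6.02 N + 1.76: N_eff = (47.20 − 1.76)/6.02 = 7.5482.

7.55 bits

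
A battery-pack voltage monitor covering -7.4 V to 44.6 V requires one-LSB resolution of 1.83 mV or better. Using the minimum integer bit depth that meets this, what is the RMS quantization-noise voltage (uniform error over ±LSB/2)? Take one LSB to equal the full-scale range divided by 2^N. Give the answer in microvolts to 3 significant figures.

458 µV

The full-scale span is 44.6 − (-7.4) = 52 V.
52 V / 1.83 mV = 28420. Since 2^14 = 16384 and 2^15 = 32768, N = 15.
Step size = 52/32768 V = 1.5869 mV.
V_rms = LSB/√12 = 458 µV.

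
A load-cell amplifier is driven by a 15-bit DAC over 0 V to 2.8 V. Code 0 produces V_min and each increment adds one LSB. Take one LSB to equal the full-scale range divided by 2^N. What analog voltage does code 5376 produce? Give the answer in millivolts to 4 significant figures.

Range is 2.8 V. LSB = 2.8 V / 2^15.
V_out = V_min + code × LSB = 0 V + 5376 × 2.8 V / 32768
      = 0 + 0.459375 = 0.459375 V.

459.4 mV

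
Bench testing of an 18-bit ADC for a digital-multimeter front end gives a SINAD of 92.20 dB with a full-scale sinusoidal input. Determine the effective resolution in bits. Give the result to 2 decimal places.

15.02 bits

ENOB = (92.20 − 1.76)/6.02 = 15.0233 bits.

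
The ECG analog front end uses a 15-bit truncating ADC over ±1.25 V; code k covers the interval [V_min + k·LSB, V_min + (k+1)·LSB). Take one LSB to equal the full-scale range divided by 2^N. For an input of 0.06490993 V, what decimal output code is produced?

Full-scale range = 1.25 V − (-1.25 V) = 2.5 V. LSB = 2.5 V / 2^15 ≈ 76.29 µV.
code = ⌊(V_in − V_min)/LSB⌋ = ⌊(V_in − V_min) × 2^15 / range⌋
     = ⌊(0.06490993 − (-1.25)) × 32768 / 2.5⌋ = ⌊1.31490993 × 32768/2.5⌋
     = ⌊17234.787⌋ = 17234.

17234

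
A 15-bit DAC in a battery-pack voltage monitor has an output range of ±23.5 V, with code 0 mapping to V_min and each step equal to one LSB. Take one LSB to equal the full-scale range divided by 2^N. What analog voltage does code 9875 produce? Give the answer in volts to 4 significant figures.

-9.336 V

Range = 23.5 − (-23.5) = 47 V. LSB = 47 V / 2^15.
Output = V_min + (9875/32768) × range = -23.5 + 0.301361 × 47 V
      = -23.5 + 14.1640 = -9.33603 V.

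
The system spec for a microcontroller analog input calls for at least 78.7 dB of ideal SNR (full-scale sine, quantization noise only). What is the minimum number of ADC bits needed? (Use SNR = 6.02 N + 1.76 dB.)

N ≥ (78.7 − 1.76)/6.02 = 12.781 → N_min = 13.

13 bits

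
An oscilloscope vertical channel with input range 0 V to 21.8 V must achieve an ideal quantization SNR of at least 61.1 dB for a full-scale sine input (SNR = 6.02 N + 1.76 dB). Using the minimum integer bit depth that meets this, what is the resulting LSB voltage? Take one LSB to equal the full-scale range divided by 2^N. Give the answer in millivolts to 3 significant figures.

V_FS = 21.8 V.
Required N = ⌈(61.1 − 1.76)/6.02⌉ = ⌈9.857⌉ = 10.
LSB = 21.8 V ÷ 2^10 = 21.8/1024 V = 21.3 mV.

21.3 mV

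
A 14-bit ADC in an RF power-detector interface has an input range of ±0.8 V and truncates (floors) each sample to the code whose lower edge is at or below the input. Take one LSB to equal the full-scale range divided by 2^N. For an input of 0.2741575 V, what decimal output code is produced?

The full-scale span is 0.8 − (-0.8) = 1.6 V. LSB = 1.6 V / 2^14 ≈ 97.66 µV.
code = ⌊(V_in − V_min)/LSB⌋ = ⌊(V_in − V_min) × 2^14 / range⌋
     = ⌊(0.2741575 − (-0.8)) × 16384 / 1.6⌋ = ⌊1.0741575 × 16384/1.6⌋
     = ⌊10999.373⌋ = 10999.

10999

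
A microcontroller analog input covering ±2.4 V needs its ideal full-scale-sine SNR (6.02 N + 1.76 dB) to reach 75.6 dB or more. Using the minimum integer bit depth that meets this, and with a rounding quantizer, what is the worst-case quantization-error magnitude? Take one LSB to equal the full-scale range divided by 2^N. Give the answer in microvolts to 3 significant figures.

Full-scale range = 2.4 V − (-2.4 V) = 4.8 V.
6.02 N + 1.76 ≥ 75.6 gives N ≥ 12.266, so the minimum integer is 13.
LSB = 4.8 V ÷ 2^13 = 4.8/8192 V = 0.58594 mV.
|e|_max = LSB/2 = 293 µV.

293 µV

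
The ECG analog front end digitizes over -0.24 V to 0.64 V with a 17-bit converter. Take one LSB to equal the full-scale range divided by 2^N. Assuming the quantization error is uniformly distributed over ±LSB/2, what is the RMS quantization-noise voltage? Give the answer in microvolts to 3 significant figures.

1.94 µV

Span: 0.64 V − (-0.24 V) = 0.88 V.
One LSB is 0.88 V / 131072 = 6.7139 µV.
RMS of a uniform error over width LSB is LSB/√12 = 1.94 µV.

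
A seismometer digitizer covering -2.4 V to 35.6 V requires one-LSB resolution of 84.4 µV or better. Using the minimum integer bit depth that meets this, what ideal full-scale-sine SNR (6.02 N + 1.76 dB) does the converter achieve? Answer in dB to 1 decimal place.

116.1 dB

Range = 35.6 − (-2.4) = 38 V.
38 V / 84.4 µV = 450200. Since 2^18 = 262144 and 2^19 = 524288, N = 19.
Ideal SNR at N = 19: 6.02·19 + 1.76 = 116.1 dB.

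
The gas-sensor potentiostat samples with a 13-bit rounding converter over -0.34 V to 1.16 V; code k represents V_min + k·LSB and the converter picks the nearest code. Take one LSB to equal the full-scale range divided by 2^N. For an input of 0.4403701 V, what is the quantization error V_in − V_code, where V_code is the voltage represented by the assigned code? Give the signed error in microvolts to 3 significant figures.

Full-scale range = 1.16 V − (-0.34 V) = 1.5 V. LSB = 1.5 V / 2^13 ≈ 183.1 µV.
Position in LSBs: (0.4403701 − (-0.34)) × 8192/1.5 = 4261.8612; rounding gives k = 4262.
V_code = -0.34 + (4262/8192) × 1.5 = 0.4403955078 V.
V_in − V_code = 0.4403701 − (0.4403955078) = −25.4 µV.

−25.4 µV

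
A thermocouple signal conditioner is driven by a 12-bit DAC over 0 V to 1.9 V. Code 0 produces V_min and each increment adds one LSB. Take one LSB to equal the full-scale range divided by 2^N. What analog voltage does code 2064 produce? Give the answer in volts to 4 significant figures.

Range is 1.9 V. LSB = 1.9 V / 2^12.
V_out = V_min + code × LSB = 0 V + 2064 × 1.9 V / 4096
      = 0 + 0.957422 = 0.957422 V.

0.9574 V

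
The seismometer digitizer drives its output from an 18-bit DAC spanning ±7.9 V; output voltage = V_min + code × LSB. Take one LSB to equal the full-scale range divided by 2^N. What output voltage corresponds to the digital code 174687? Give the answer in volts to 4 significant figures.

The full-scale span is 7.9 − (-7.9) = 15.8 V. LSB = 15.8 V / 2^18.
Output = V_min + (174687/262144) × range = -7.9 + 0.666378 × 15.8 V
      = -7.9 V + 10.5288 V = 2.62877 V.

2.629 V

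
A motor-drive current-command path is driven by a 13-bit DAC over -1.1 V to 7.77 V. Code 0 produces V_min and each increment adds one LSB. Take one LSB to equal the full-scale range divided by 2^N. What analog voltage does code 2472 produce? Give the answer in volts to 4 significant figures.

Range = 7.77 − (-1.1) = 8.87 V. LSB = 8.87 V / 2^13.
Output = V_min + (2472/8192) × range = -1.1 + 0.301758 × 8.87 V
      = -1.1 + 2.67659 = 1.57659 V.

1.577 V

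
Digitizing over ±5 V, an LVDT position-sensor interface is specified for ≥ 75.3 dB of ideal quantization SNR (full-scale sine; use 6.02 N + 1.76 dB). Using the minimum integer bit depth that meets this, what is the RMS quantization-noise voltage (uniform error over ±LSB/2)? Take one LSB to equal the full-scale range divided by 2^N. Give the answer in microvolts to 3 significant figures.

Full-scale range = 5 V − (-5 V) = 10 V.
6.02 N + 1.76 ≥ 75.3 gives N ≥ 12.216, so the minimum integer is 13.
LSB = 10 V ÷ 2^13 = 10/8192 V = 1.2207 mV.
σ_q = LSB/√12 = 1.2207 mV/3.4641 = 352 µV.

352 µV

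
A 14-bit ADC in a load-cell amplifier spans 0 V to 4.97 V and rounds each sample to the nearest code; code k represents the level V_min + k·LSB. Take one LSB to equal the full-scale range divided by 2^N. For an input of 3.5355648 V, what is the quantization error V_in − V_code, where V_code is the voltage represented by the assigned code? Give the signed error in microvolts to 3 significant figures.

+82.0 µV

Span = 4.97 V. LSB = 4.97 V / 2^14 ≈ 303.3 µV.
(V_in − V_min)/LSB = (3.5355648 − (0)) × 16384/4.97 = 11655.2704 → nearest code k = 11655.
V_code = V_min + k × range/2^14 = 0 + 11655 × 4.97/16384 = 3.5354827881 V.
V_in − V_code = 3.5355648 − (3.5354827881) = +82.0 µV.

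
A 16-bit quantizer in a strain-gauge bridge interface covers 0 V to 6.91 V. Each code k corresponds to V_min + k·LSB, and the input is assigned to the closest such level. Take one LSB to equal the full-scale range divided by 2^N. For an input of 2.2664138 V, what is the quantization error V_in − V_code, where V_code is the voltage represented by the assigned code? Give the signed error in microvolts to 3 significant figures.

Span = 6.91 V. LSB = 6.91 V / 2^16 ≈ 105.4 µV.
(V_in − V_min)/LSB = (2.2664138 − (0)) × 65536/6.91 = 21495.1801 → nearest code k = 21495.
V_code = 0 + (21495/65536) × 6.91 = 2.2663948059 V.
V_in − V_code = 2.2664138 − (2.2663948059) = +19.0 µV.

+19.0 µV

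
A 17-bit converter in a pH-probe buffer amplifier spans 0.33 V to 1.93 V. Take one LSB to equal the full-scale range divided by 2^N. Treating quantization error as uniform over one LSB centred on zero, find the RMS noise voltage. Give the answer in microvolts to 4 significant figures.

The full-scale span is 1.93 − (0.33) = 1.6 V.
One LSB is 1.6 V / 131072 = 12.2070 µV.
For a uniform distribution on [−LSB/2, +LSB/2], V_rms = LSB/√12 = 12.2070 µV/3.4641 = 3.524 µV.

3.524 µV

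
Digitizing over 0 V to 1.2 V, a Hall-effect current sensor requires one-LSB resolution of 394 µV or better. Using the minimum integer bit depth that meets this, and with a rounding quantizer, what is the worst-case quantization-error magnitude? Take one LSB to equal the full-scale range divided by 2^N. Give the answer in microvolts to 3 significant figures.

Span = 1.2 V.
Need 2^N ≥ 1.2 V / 394 µV = 3046 → N_min = 12.
LSB = 1.2 V ÷ 2^12 = 1.2/4096 V = 292.97 µV.
|e|_max = LSB/2 = 146 µV.

146 µV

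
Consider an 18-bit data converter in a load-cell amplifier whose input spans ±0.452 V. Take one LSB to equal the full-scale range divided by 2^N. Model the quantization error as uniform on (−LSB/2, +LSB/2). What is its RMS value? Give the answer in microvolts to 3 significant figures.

0.995 µV

Full-scale range = 0.452 V − (-0.452 V) = 0.904 V.
One LSB is 0.904 V / 262144 = 3.4485 µV.
σ_q = LSB/√12 = 3.4485 µV/3.4641 = 0.995 µV.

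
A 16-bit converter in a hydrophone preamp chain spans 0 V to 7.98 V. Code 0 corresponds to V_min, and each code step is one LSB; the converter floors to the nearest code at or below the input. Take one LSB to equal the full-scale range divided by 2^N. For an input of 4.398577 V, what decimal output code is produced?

Span = 7.98 V. LSB = 7.98 V / 2^16 ≈ 121.8 µV.
V_in − V_min = 4.398577 − (0) = 4.398577 V.
Divide by LSB: 4.398577 × 65536/7.98 = 36123.4514.
Truncating gives code 36123.

36123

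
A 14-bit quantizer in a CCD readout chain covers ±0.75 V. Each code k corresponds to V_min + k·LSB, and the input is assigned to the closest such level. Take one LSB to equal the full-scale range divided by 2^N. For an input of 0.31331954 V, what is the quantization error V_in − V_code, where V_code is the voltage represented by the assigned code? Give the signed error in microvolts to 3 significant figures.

Span: 0.75 V − (-0.75 V) = 1.5 V. LSB = 1.5 V / 2^14 ≈ 91.55 µV.
(0.31331954 − (-0.75)) / LSB = 1.06331954 × 16384/1.5 = 11614.2849. Nearest integer: k = 11614.
V_code = V_min + k × range/2^14 = -0.75 + 11614 × 1.5/16384 = 0.31329345703 V.
Error = V_in − V_code = 0.31331954 − (0.31329345703) = +26.1 µV.

+26.1 µV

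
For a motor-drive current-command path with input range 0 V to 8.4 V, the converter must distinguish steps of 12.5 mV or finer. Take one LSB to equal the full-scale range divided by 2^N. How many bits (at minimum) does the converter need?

10 bits

Range is 8.4 V.
Required number of levels: 8.4/12.5 mV = 672.00; smallest N with 2^N ≥ that is 10.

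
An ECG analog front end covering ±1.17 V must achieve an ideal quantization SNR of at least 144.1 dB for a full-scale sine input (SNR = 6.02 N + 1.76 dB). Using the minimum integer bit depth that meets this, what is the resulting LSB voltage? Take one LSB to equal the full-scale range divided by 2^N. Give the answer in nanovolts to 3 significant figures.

139 nV

Span: 1.17 V − (-1.17 V) = 2.34 V.
Required N = ⌈(144.1 − 1.76)/6.02⌉ = ⌈23.645⌉ = 24.
LSB = 2.34 V / 2^24 = 139 nV.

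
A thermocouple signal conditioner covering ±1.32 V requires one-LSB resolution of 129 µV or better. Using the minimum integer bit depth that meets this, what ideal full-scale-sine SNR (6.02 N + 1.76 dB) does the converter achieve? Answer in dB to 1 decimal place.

The full-scale span is 1.32 − (-1.32) = 2.64 V.
Required number of levels: 2.64/129 µV = 20465; smallest N with 2^N ≥ that is 15.
SNR = 6.02 × 15 + 1.76 = 92.06 dB.

92.1 dB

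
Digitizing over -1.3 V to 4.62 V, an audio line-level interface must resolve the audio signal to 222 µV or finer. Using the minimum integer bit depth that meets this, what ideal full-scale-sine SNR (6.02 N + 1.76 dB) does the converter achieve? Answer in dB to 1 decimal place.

92.1 dB

Range = 4.62 − (-1.3) = 5.92 V.
5.92 V / 222 µV = 26670. Since 2^14 = 16384 and 2^15 = 32768, N = 15.
SNR = 6.02 × 15 + 1.76 = 92.06 dB.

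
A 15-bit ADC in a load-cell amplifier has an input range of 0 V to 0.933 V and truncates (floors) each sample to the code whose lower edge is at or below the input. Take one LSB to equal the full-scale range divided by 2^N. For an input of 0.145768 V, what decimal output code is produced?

V_FS = 0.933 V. LSB = 0.933 V / 2^15 ≈ 28.47 µV.
(V_in − V_min) × 2^15/range = (0.145768 − (0)) × 32768/0.933 = 5119.535.
Floor → code = 5119.

5119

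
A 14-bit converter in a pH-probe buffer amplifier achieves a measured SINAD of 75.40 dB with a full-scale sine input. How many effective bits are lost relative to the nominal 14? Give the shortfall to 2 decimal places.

ENOB = (SINAD − 1.76)/6.02 = (75.40 − 1.76)/6.02 = 12.2326 bits.
14 − 12.2326 = 1.77 bits below nominal.

1.77 bits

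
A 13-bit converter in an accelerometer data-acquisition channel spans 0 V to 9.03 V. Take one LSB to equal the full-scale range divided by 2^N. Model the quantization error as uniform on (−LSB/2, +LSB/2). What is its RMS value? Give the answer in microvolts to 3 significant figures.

V_FS = 9.03 V.
One LSB is 9.03 V / 8192 = 1.1023 mV.
For a uniform distribution on [−LSB/2, +LSB/2], V_rms = LSB/√12 = 1.1023 mV/3.4641 = 318 µV.

318 µV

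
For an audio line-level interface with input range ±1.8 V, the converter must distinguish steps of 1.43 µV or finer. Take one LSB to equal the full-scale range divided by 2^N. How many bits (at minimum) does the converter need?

Span: 1.8 V − (-1.8 V) = 3.6 V.
Levels needed ≥ 3.6/1.43 µV = 2.517e6. 2^22 = 4194304 suffices, so N_min = 22.

22 bits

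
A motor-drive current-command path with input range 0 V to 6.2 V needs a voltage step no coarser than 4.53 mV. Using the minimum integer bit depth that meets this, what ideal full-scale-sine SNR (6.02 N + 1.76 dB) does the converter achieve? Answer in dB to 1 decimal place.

68.0 dB

Span = 6.2 V.
Need 2^N ≥ 6.2 V / 4.53 mV = 1369 → N_min = 11.
SNR = 6.02 × 11 + 1.76 = 67.98 dB.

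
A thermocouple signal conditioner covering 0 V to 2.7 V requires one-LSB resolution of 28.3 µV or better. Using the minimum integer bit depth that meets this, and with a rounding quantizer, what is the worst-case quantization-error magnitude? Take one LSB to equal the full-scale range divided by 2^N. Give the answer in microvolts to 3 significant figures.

Range is 2.7 V.
2.7 V / 28.3 µV = 95410. Since 2^16 = 65536 and 2^17 = 131072, N = 17.
Step size = 2.7/131072 V = 20.599 µV.
Half an LSB is 10.3 µV.

10.3 µV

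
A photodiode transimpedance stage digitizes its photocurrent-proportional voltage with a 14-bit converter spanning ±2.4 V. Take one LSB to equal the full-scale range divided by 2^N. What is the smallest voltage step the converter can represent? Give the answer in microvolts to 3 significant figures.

Span: 2.4 V − (-2.4 V) = 4.8 V.
Number of codes = 2^14 = 16384.
Step size = 4.8/16384 V = 293 µV.

293 µV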